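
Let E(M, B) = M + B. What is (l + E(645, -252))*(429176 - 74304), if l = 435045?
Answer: 154524753936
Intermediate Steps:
E(M, B) = B + M
(l + E(645, -252))*(429176 - 74304) = (435045 + (-252 + 645))*(429176 - 74304) = (435045 + 393)*354872 = 435438*354872 = 154524753936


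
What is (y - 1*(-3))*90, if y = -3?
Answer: 0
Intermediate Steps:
(y - 1*(-3))*90 = (-3 - 1*(-3))*90 = (-3 + 3)*90 = 0*90 = 0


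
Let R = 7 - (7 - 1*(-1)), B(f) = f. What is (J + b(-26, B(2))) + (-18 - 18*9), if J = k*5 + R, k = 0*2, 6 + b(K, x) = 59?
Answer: -128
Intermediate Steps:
R = -1 (R = 7 - (7 + 1) = 7 - 1*8 = 7 - 8 = -1)
b(K, x) = 53 (b(K, x) = -6 + 59 = 53)
k = 0
J = -1 (J = 0*5 - 1 = 0 - 1 = -1)
(J + b(-26, B(2))) + (-18 - 18*9) = (-1 + 53) + (-18 - 18*9) = 52 + (-18 - 162) = 52 - 180 = -128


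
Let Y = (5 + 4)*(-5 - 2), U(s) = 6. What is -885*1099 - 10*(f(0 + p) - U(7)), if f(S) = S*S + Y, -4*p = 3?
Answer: -7775445/8 ≈ -9.7193e+5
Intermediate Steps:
p = -¾ (p = -¼*3 = -¾ ≈ -0.75000)
Y = -63 (Y = 9*(-7) = -63)
f(S) = -63 + S² (f(S) = S*S - 63 = S² - 63 = -63 + S²)
-885*1099 - 10*(f(0 + p) - U(7)) = -885*1099 - 10*((-63 + (0 - ¾)²) - 1*6) = -972615 - 10*((-63 + (-¾)²) - 6) = -972615 - 10*((-63 + 9/16) - 6) = -972615 - 10*(-999/16 - 6) = -972615 - 10*(-1095/16) = -972615 + 5475/8 = -7775445/8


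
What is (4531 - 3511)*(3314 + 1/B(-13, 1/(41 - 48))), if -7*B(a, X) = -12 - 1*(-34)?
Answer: 37179510/11 ≈ 3.3800e+6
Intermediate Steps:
B(a, X) = -22/7 (B(a, X) = -(-12 - 1*(-34))/7 = -(-12 + 34)/7 = -⅐*22 = -22/7)
(4531 - 3511)*(3314 + 1/B(-13, 1/(41 - 48))) = (4531 - 3511)*(3314 + 1/(-22/7)) = 1020*(3314 - 7/22) = 1020*(72901/22) = 37179510/11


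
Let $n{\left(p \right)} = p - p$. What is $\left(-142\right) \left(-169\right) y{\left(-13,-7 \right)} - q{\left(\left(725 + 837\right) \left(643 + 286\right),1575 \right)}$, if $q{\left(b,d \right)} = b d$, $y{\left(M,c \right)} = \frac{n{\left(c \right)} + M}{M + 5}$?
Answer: $- \frac{9141761413}{4} \approx -2.2854 \cdot 10^{9}$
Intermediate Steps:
$n{\left(p \right)} = 0$
$y{\left(M,c \right)} = \frac{M}{5 + M}$ ($y{\left(M,c \right)} = \frac{0 + M}{M + 5} = \frac{M}{5 + M}$)
$\left(-142\right) \left(-169\right) y{\left(-13,-7 \right)} - q{\left(\left(725 + 837\right) \left(643 + 286\right),1575 \right)} = \left(-142\right) \left(-169\right) \left(- \frac{13}{5 - 13}\right) - \left(725 + 837\right) \left(643 + 286\right) 1575 = 23998 \left(- \frac{13}{-8}\right) - 1562 \cdot 929 \cdot 1575 = 23998 \left(\left(-13\right) \left(- \frac{1}{8}\right)\right) - 1451098 \cdot 1575 = 23998 \cdot \frac{13}{8} - 2285479350 = \frac{155987}{4} - 2285479350 = - \frac{9141761413}{4}$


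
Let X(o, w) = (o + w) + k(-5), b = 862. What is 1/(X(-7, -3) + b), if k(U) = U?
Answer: 1/847 ≈ 0.0011806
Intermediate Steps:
X(o, w) = -5 + o + w (X(o, w) = (o + w) - 5 = -5 + o + w)
1/(X(-7, -3) + b) = 1/((-5 - 7 - 3) + 862) = 1/(-15 + 862) = 1/847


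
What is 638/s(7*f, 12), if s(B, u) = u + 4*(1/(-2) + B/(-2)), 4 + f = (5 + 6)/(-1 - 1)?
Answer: 58/13 ≈ 4.4615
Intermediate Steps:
f = -19/2 (f = -4 + (5 + 6)/(-1 - 1) = -4 + 11/(-2) = -4 + 11*(-½) = -4 - 11/2 = -19/2 ≈ -9.5000)
s(B, u) = -2 + u - 2*B (s(B, u) = u + 4*(1*(-½) + B*(-½)) = u + 4*(-½ - B/2) = u + (-2 - 2*B) = -2 + u - 2*B)
638/s(7*f, 12) = 638/(-2 + 12 - 14*(-19)/2) = 638/(-2 + 12 - 2*(-133/2)) = 638/(-2 + 12 + 133) = 638/143 = 638*(1/143) = 58/13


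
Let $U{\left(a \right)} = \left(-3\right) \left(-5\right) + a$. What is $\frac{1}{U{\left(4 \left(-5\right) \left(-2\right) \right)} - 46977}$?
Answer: $- \frac{1}{46922} \approx -2.1312 \cdot 10^{-5}$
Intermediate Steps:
$U{\left(a \right)} = 15 + a$
$\frac{1}{U{\left(4 \left(-5\right) \left(-2\right) \right)} - 46977} = \frac{1}{\left(15 + 4 \left(-5\right) \left(-2\right)\right) - 46977} = \frac{1}{\left(15 - -40\right) - 46977} = \frac{1}{\left(15 + 40\right) - 46977} = \frac{1}{55 - 46977} = \frac{1}{-46922} = - \frac{1}{46922}$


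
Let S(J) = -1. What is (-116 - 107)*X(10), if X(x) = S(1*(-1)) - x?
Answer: 2453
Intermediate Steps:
X(x) = -1 - x
(-116 - 107)*X(10) = (-116 - 107)*(-1 - 1*10) = -223*(-1 - 10) = -223*(-11) = 2453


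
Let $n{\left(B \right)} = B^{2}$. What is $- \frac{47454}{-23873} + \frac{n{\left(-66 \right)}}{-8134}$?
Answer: $\frac{141000024}{97091491} \approx 1.4522$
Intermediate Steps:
$- \frac{47454}{-23873} + \frac{n{\left(-66 \right)}}{-8134} = - \frac{47454}{-23873} + \frac{\left(-66\right)^{2}}{-8134} = \left(-47454\right) \left(- \frac{1}{23873}\right) + 4356 \left(- \frac{1}{8134}\right) = \frac{47454}{23873} - \frac{2178}{4067} = \frac{141000024}{97091491}$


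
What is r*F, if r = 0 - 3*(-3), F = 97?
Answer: 873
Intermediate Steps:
r = 9 (r = 0 + 9 = 9)
r*F = 9*97 = 873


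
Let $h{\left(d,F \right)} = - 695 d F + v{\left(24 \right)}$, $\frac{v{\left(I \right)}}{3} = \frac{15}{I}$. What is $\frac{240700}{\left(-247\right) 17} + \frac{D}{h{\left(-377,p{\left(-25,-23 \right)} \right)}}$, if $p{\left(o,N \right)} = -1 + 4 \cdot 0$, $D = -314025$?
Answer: $- \frac{98796749140}{1760308979} \approx -56.125$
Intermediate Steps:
$v{\left(I \right)} = \frac{45}{I}$ ($v{\left(I \right)} = 3 \frac{15}{I} = \frac{45}{I}$)
$p{\left(o,N \right)} = -1$ ($p{\left(o,N \right)} = -1 + 0 = -1$)
$h{\left(d,F \right)} = \frac{15}{8} - 695 F d$ ($h{\left(d,F \right)} = - 695 d F + \frac{45}{24} = - 695 F d + 45 \cdot \frac{1}{24} = - 695 F d + \frac{15}{8} = \frac{15}{8} - 695 F d$)
$\frac{240700}{\left(-247\right) 17} + \frac{D}{h{\left(-377,p{\left(-25,-23 \right)} \right)}} = \frac{240700}{\left(-247\right) 17} - \frac{314025}{\frac{15}{8} - \left(-695\right) \left(-377\right)} = \frac{240700}{-4199} - \frac{314025}{\frac{15}{8} - 262015} = 240700 \left(- \frac{1}{4199}\right) - \frac{314025}{- \frac{2096105}{8}} = - \frac{240700}{4199} - - \frac{502440}{419221} = - \frac{240700}{4199} + \frac{502440}{419221} = - \frac{98796749140}{1760308979}$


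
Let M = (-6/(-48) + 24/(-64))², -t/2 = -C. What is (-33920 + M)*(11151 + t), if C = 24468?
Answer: -32610356553/16 ≈ -2.0381e+9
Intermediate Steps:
t = 48936 (t = -(-2)*24468 = -2*(-24468) = 48936)
M = 1/16 (M = (-6*(-1/48) + 24*(-1/64))² = (⅛ - 3/8)² = (-¼)² = 1/16 ≈ 0.062500)
(-33920 + M)*(11151 + t) = (-33920 + 1/16)*(11151 + 48936) = -542719/16*60087 = -32610356553/16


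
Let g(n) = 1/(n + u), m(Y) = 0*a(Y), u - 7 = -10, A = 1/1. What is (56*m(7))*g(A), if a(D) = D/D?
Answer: 0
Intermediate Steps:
A = 1
u = -3 (u = 7 - 10 = -3)
a(D) = 1
m(Y) = 0 (m(Y) = 0*1 = 0)
g(n) = 1/(-3 + n) (g(n) = 1/(n - 3) = 1/(-3 + n))
(56*m(7))*g(A) = (56*0)/(-3 + 1) = 0/(-2) = 0*(-1/2) = 0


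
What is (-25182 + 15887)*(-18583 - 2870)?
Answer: 199405635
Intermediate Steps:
(-25182 + 15887)*(-18583 - 2870) = -9295*(-21453) = 199405635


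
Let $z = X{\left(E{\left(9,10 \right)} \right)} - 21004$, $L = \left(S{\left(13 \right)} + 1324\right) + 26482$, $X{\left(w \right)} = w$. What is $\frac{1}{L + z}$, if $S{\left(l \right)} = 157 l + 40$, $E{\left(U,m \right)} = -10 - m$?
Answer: $\frac{1}{8863} \approx 0.00011283$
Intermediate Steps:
$S{\left(l \right)} = 40 + 157 l$
$L = 29887$ ($L = \left(\left(40 + 157 \cdot 13\right) + 1324\right) + 26482 = \left(\left(40 + 2041\right) + 1324\right) + 26482 = \left(2081 + 1324\right) + 26482 = 3405 + 26482 = 29887$)
$z = -21024$ ($z = \left(-10 - 10\right) - 21004 = -20 - 21004 = -21024$)
$\frac{1}{L + z} = \frac{1}{29887 - 21024} = \frac{1}{8863}$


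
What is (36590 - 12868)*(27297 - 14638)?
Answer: 300296798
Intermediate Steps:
(36590 - 12868)*(27297 - 14638) = 23722*12659 = 300296798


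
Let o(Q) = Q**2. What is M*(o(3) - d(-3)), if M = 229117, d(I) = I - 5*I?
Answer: -687351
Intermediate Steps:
d(I) = -4*I
M*(o(3) - d(-3)) = 229117*(3**2 - (-4)*(-3)) = 229117*(9 - 1*12) = 229117*(9 - 12) = 229117*(-3) = -687351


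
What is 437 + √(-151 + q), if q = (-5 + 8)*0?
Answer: 437 + I*√151 ≈ 437.0 + 12.288*I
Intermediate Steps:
q = 0 (q = 3*0 = 0)
437 + √(-151 + q) = 437 + √(-151 + 0) = 437 + √(-151) = 437 + I*√151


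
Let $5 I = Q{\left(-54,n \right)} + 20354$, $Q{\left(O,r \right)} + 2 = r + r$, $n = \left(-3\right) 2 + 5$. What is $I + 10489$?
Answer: $14559$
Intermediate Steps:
$n = -1$ ($n = -6 + 5 = -1$)
$Q{\left(O,r \right)} = -2 + 2 r$ ($Q{\left(O,r \right)} = -2 + \left(r + r\right) = -2 + 2 r$)
$I = 4070$ ($I = \frac{\left(-2 + 2 \left(-1\right)\right) + 20354}{5} = \frac{\left(-2 - 2\right) + 20354}{5} = \frac{-4 + 20354}{5} = \frac{1}{5} \cdot 20350 = 4070$)
$I + 10489 = 4070 + 10489 = 14559$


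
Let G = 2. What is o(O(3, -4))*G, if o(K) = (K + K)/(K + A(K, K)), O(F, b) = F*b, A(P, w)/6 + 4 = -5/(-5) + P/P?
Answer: 2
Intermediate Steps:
A(P, w) = -12 (A(P, w) = -24 + 6*(-5/(-5) + P/P) = -24 + 6*(-5*(-1/5) + 1) = -24 + 6*(1 + 1) = -24 + 6*2 = -24 + 12 = -12)
o(K) = 2*K/(-12 + K) (o(K) = (K + K)/(K - 12) = (2*K)/(-12 + K) = 2*K/(-12 + K))
o(O(3, -4))*G = (2*(3*(-4))/(-12 + 3*(-4)))*2 = (2*(-12)/(-12 - 12))*2 = (2*(-12)/(-24))*2 = (2*(-12)*(-1/24))*2 = 1*2 = 2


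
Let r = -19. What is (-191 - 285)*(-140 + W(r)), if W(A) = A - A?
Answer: 66640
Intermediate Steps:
W(A) = 0
(-191 - 285)*(-140 + W(r)) = (-191 - 285)*(-140 + 0) = -476*(-140) = 66640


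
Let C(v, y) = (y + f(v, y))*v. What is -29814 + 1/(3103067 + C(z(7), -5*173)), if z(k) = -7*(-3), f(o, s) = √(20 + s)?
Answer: (-8139222*√5 + 91973268227*I)/(-3084902*I + 273*√5) ≈ -29814.0 - 3.7253e-9*I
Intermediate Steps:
z(k) = 21
C(v, y) = v*(y + √(20 + y)) (C(v, y) = (y + √(20 + y))*v = v*(y + √(20 + y)))
-29814 + 1/(3103067 + C(z(7), -5*173)) = -29814 + 1/(3103067 + 21*(-5*173 + √(20 - 5*173))) = -29814 + 1/(3103067 + 21*(-865 + √(20 - 865))) = -29814 + 1/(3103067 + 21*(-865 + √(-845))) = -29814 + 1/(3103067 + 21*(-865 + 13*I*√5)) = -29814 + 1/(3103067 + (-18165 + 273*I*√5)) = -29814 + 1/(3084902 + 273*I*√5)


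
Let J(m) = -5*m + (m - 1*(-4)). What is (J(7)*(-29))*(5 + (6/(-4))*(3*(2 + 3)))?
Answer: -12180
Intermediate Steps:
J(m) = 4 - 4*m (J(m) = -5*m + (m + 4) = -5*m + (4 + m) = 4 - 4*m)
(J(7)*(-29))*(5 + (6/(-4))*(3*(2 + 3))) = ((4 - 4*7)*(-29))*(5 + (6/(-4))*(3*(2 + 3))) = ((4 - 28)*(-29))*(5 + (6*(-1/4))*(3*5)) = (-24*(-29))*(5 - 3/2*15) = 696*(5 - 45/2) = 696*(-35/2) = -12180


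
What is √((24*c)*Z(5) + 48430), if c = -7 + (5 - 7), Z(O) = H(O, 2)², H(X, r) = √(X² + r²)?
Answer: √42166 ≈ 205.34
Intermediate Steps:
Z(O) = 4 + O² (Z(O) = (√(O² + 2²))² = (√(O² + 4))² = (√(4 + O²))² = 4 + O²)
c = -9 (c = -7 - 2 = -9)
√((24*c)*Z(5) + 48430) = √((24*(-9))*(4 + 5²) + 48430) = √(-216*(4 + 25) + 48430) = √(-216*29 + 48430) = √(-6264 + 48430) = √42166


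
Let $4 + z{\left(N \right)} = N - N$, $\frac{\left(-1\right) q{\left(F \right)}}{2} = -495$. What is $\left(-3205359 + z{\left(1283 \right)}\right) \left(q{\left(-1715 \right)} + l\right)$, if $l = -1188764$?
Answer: $3807246831962$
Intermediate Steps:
$q{\left(F \right)} = 990$ ($q{\left(F \right)} = \left(-2\right) \left(-495\right) = 990$)
$z{\left(N \right)} = -4$ ($z{\left(N \right)} = -4 + \left(N - N\right) = -4 + 0 = -4$)
$\left(-3205359 + z{\left(1283 \right)}\right) \left(q{\left(-1715 \right)} + l\right) = \left(-3205359 - 4\right) \left(990 - 1188764\right) = \left(-3205363\right) \left(-1187774\right) = 3807246831962$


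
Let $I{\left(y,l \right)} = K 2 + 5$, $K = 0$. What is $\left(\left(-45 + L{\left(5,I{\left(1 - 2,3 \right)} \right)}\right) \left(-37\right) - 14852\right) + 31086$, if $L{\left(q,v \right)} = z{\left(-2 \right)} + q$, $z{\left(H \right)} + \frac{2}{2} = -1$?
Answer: $17788$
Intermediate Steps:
$z{\left(H \right)} = -2$ ($z{\left(H \right)} = -1 - 1 = -2$)
$I{\left(y,l \right)} = 5$ ($I{\left(y,l \right)} = 0 \cdot 2 + 5 = 0 + 5 = 5$)
$L{\left(q,v \right)} = -2 + q$
$\left(\left(-45 + L{\left(5,I{\left(1 - 2,3 \right)} \right)}\right) \left(-37\right) - 14852\right) + 31086 = \left(\left(-45 + \left(-2 + 5\right)\right) \left(-37\right) - 14852\right) + 31086 = \left(\left(-45 + 3\right) \left(-37\right) - 14852\right) + 31086 = \left(\left(-42\right) \left(-37\right) - 14852\right) + 31086 = \left(1554 - 14852\right) + 31086 = -13298 + 31086 = 17788$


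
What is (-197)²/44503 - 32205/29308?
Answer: -295804943/1304293924 ≈ -0.22679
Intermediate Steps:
(-197)²/44503 - 32205/29308 = 38809*(1/44503) - 32205*1/29308 = 38809/44503 - 32205/29308 = -295804943/1304293924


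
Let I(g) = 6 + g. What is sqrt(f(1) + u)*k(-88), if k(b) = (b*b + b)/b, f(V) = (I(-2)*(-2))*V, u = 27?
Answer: -87*sqrt(19) ≈ -379.22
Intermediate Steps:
f(V) = -8*V (f(V) = ((6 - 2)*(-2))*V = (4*(-2))*V = -8*V)
k(b) = (b + b**2)/b (k(b) = (b**2 + b)/b = (b + b**2)/b)
sqrt(f(1) + u)*k(-88) = sqrt(-8*1 + 27)*(1 - 88) = sqrt(-8 + 27)*(-87) = sqrt(19)*(-87) = -87*sqrt(19)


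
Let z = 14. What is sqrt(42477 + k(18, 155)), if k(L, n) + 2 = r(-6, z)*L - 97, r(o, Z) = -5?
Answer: 4*sqrt(2643) ≈ 205.64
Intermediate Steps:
k(L, n) = -99 - 5*L (k(L, n) = -2 + (-5*L - 97) = -2 + (-97 - 5*L) = -99 - 5*L)
sqrt(42477 + k(18, 155)) = sqrt(42477 + (-99 - 5*18)) = sqrt(42477 + (-99 - 90)) = sqrt(42477 - 189) = sqrt(42288) = 4*sqrt(2643)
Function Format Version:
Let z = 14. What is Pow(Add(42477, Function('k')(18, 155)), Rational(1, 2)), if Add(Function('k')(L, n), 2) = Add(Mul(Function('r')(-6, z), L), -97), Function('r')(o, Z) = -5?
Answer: Mul(4, Pow(2643, Rational(1, 2))) ≈ 205.64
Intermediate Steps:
Function('k')(L, n) = Add(-99, Mul(-5, L)) (Function('k')(L, n) = Add(-2, Add(Mul(-5, L), -97)) = Add(-2, Add(-97, Mul(-5, L))) = Add(-99, Mul(-5, L)))
Pow(Add(42477, Function('k')(18, 155)), Rational(1, 2)) = Pow(Add(42477, Add(-99, Mul(-5, 18))), Rational(1, 2)) = Pow(Add(42477, Add(-99, -90)), Rational(1, 2)) = Pow(Add(42477, -189), Rational(1, 2)) = Pow(42288, Rational(1, 2)) = Mul(4, Pow(2643, Rational(1, 2)))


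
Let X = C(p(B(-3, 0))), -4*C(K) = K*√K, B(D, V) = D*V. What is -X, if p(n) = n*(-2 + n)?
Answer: 0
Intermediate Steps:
C(K) = -K^(3/2)/4 (C(K) = -K*√K/4 = -K^(3/2)/4)
X = 0 (X = -0^(3/2)/4 = -¼*0 = 0)
-X = -1*0 = 0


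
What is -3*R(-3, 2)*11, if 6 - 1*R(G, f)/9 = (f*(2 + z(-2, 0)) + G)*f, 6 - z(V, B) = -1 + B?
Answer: 7128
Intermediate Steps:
z(V, B) = 7 - B (z(V, B) = 6 - (-1 + B) = 6 + (1 - B) = 7 - B)
R(G, f) = 54 - 9*f*(G + 9*f) (R(G, f) = 54 - 9*(f*(2 + (7 - 1*0)) + G)*f = 54 - 9*(f*(2 + (7 + 0)) + G)*f = 54 - 9*(f*(2 + 7) + G)*f = 54 - 9*(f*9 + G)*f = 54 - 9*(9*f + G)*f = 54 - 9*(G + 9*f)*f = 54 - 9*f*(G + 9*f))
-3*R(-3, 2)*11 = -3*(54 - 81*2² - 9*(-3)*2)*11 = -3*(54 - 81*4 + 54)*11 = -3*(54 - 324 + 54)*11 = -3*(-216)*11 = 648*11 = 7128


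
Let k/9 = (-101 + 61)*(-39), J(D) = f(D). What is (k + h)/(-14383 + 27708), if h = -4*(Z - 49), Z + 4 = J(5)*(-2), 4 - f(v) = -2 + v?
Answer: 2852/2665 ≈ 1.0702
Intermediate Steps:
f(v) = 6 - v (f(v) = 4 - (-2 + v) = 4 + (2 - v) = 6 - v)
J(D) = 6 - D
k = 14040 (k = 9*((-101 + 61)*(-39)) = 9*(-40*(-39)) = 9*1560 = 14040)
Z = -6 (Z = -4 + (6 - 1*5)*(-2) = -4 + (6 - 5)*(-2) = -4 + 1*(-2) = -4 - 2 = -6)
h = 220 (h = -4*(-6 - 49) = -4*(-55) = 220)
(k + h)/(-14383 + 27708) = (14040 + 220)/(-14383 + 27708) = 14260/13325 = 14260*(1/13325) = 2852/2665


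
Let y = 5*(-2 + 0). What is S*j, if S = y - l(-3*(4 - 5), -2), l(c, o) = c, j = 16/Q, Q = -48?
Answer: 13/3 ≈ 4.3333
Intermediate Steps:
j = -⅓ (j = 16/(-48) = 16*(-1/48) = -⅓ ≈ -0.33333)
y = -10 (y = 5*(-2) = -10)
S = -13 (S = -10 - (-3)*(4 - 5) = -10 - (-3)*(-1) = -10 - 1*3 = -10 - 3 = -13)
S*j = -13*(-⅓) = 13/3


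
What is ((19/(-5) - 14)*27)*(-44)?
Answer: 105732/5 ≈ 21146.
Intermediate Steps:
((19/(-5) - 14)*27)*(-44) = ((19*(-⅕) - 14)*27)*(-44) = ((-19/5 - 14)*27)*(-44) = -89/5*27*(-44) = -2403/5*(-44) = 105732/5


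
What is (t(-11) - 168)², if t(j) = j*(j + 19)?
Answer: 65536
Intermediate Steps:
t(j) = j*(19 + j)
(t(-11) - 168)² = (-11*(19 - 11) - 168)² = (-11*8 - 168)² = (-88 - 168)² = (-256)² = 65536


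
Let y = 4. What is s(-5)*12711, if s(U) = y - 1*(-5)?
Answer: 114399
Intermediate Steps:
s(U) = 9 (s(U) = 4 - 1*(-5) = 4 + 5 = 9)
s(-5)*12711 = 9*12711 = 114399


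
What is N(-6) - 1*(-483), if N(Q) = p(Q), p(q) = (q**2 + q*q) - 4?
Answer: 551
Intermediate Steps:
p(q) = -4 + 2*q**2 (p(q) = (q**2 + q**2) - 4 = 2*q**2 - 4 = -4 + 2*q**2)
N(Q) = -4 + 2*Q**2
N(-6) - 1*(-483) = (-4 + 2*(-6)**2) - 1*(-483) = (-4 + 2*36) + 483 = (-4 + 72) + 483 = 68 + 483 = 551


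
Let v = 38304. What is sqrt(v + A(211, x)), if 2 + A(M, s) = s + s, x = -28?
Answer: sqrt(38246) ≈ 195.57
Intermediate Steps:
A(M, s) = -2 + 2*s (A(M, s) = -2 + (s + s) = -2 + 2*s)
sqrt(v + A(211, x)) = sqrt(38304 + (-2 + 2*(-28))) = sqrt(38304 + (-2 - 56)) = sqrt(38304 - 58) = sqrt(38246)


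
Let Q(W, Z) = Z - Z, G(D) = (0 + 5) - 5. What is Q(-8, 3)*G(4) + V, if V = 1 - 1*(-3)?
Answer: 4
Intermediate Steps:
G(D) = 0 (G(D) = 5 - 5 = 0)
V = 4 (V = 1 + 3 = 4)
Q(W, Z) = 0
Q(-8, 3)*G(4) + V = 0*0 + 4 = 0 + 4 = 4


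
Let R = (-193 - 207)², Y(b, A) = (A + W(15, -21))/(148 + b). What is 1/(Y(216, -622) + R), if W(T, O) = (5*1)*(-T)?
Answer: 364/58239303 ≈ 6.2501e-6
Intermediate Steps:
W(T, O) = -5*T (W(T, O) = 5*(-T) = -5*T)
Y(b, A) = (-75 + A)/(148 + b) (Y(b, A) = (A - 5*15)/(148 + b) = (A - 75)/(148 + b) = (-75 + A)/(148 + b))
R = 160000 (R = (-400)² = 160000)
1/(Y(216, -622) + R) = 1/((-75 - 622)/(148 + 216) + 160000) = 1/(-697/364 + 160000) = 1/(58239303/364) = 364/58239303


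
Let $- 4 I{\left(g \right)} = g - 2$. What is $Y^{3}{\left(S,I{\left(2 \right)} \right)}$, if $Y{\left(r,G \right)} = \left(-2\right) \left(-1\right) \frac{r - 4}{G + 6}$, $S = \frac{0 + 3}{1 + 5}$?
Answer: $- \frac{343}{216} \approx -1.588$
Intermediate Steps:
$I{\left(g \right)} = \frac{1}{2} - \frac{g}{4}$ ($I{\left(g \right)} = - \frac{g - 2}{4} = - \frac{-2 + g}{4} = \frac{1}{2} - \frac{g}{4}$)
$S = \frac{1}{2}$ ($S = \frac{3}{6} = 3 \cdot \frac{1}{6} = \frac{1}{2} \approx 0.5$)
$Y{\left(r,G \right)} = \frac{2 \left(-4 + r\right)}{6 + G}$ ($Y{\left(r,G \right)} = 2 \frac{-4 + r}{6 + G} = \frac{2 \left(-4 + r\right)}{6 + G}$)
$Y^{3}{\left(S,I{\left(2 \right)} \right)} = \left(\frac{2 \left(-4 + \frac{1}{2}\right)}{6 + \left(\frac{1}{2} - \frac{1}{2}\right)}\right)^{3} = \left(2 \frac{1}{6 + \left(\frac{1}{2} - \frac{1}{2}\right)} \left(- \frac{7}{2}\right)\right)^{3} = \left(2 \frac{1}{6 + 0} \left(- \frac{7}{2}\right)\right)^{3} = \left(2 \cdot \frac{1}{6} \left(- \frac{7}{2}\right)\right)^{3} = \left(- \frac{7}{6}\right)^{3} = - \frac{343}{216}$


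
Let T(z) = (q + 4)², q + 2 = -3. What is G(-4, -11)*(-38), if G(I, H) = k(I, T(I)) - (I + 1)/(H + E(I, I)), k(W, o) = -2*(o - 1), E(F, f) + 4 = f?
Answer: 6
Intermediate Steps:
q = -5 (q = -2 - 3 = -5)
T(z) = 1 (T(z) = (-5 + 4)² = (-1)² = 1)
E(F, f) = -4 + f
k(W, o) = 2 - 2*o (k(W, o) = -2*(-1 + o) = 2 - 2*o)
G(I, H) = -(1 + I)/(-4 + H + I) (G(I, H) = (2 - 2*1) - (I + 1)/(H + (-4 + I)) = (2 - 2) - (1 + I)/(-4 + H + I) = 0 - (1 + I)/(-4 + H + I) = -(1 + I)/(-4 + H + I))
G(-4, -11)*(-38) = ((-1 - 1*(-4))/(-4 - 11 - 4))*(-38) = ((-1 + 4)/(-19))*(-38) = -1/19*3*(-38) = -3/19*(-38) = 6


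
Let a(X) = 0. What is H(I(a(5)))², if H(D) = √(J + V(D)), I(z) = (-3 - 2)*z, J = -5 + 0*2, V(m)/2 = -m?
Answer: -5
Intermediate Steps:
V(m) = -2*m (V(m) = 2*(-m) = -2*m)
J = -5 (J = -5 + 0 = -5)
I(z) = -5*z
H(D) = √(-5 - 2*D)
H(I(a(5)))² = (√(-5 - (-10)*0))² = (√(-5 - 2*0))² = (√(-5 + 0))² = (√(-5))² = (I*√5)² = -5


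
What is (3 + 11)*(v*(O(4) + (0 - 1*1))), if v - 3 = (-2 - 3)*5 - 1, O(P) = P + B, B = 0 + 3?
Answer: -1932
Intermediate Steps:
B = 3
O(P) = 3 + P (O(P) = P + 3 = 3 + P)
v = -23 (v = 3 + ((-2 - 3)*5 - 1) = 3 + (-5*5 - 1) = 3 + (-25 - 1) = 3 - 26 = -23)
(3 + 11)*(v*(O(4) + (0 - 1*1))) = (3 + 11)*(-23*((3 + 4) + (0 - 1*1))) = 14*(-23*(7 + (0 - 1))) = 14*(-23*(7 - 1)) = 14*(-23*6) = 14*(-138) = -1932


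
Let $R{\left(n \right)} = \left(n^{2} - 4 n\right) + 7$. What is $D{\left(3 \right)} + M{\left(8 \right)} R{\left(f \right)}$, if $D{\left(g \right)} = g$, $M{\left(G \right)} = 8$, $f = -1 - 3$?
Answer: $315$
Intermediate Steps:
$f = -4$
$R{\left(n \right)} = 7 + n^{2} - 4 n$
$D{\left(3 \right)} + M{\left(8 \right)} R{\left(f \right)} = 3 + 8 \left(7 + \left(-4\right)^{2} - -16\right) = 3 + 8 \left(7 + 16 + 16\right) = 3 + 8 \cdot 39 = 3 + 312 = 315$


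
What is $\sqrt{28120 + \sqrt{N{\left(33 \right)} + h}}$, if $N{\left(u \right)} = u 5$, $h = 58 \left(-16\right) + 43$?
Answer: $2 \sqrt{7030 + 3 i \sqrt{5}} \approx 167.69 + 0.080007 i$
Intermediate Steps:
$h = -885$ ($h = -928 + 43 = -885$)
$N{\left(u \right)} = 5 u$
$\sqrt{28120 + \sqrt{N{\left(33 \right)} + h}} = \sqrt{28120 + \sqrt{5 \cdot 33 - 885}} = \sqrt{28120 + \sqrt{165 - 885}} = \sqrt{28120 + \sqrt{-720}} = \sqrt{28120 + 12 i \sqrt{5}}$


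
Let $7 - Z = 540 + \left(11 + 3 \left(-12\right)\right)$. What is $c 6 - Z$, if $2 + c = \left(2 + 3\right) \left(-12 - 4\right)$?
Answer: $16$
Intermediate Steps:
$c = -82$ ($c = -2 + \left(2 + 3\right) \left(-12 - 4\right) = -2 + 5 \left(-16\right) = -2 - 80 = -82$)
$Z = -508$ ($Z = 7 - \left(540 + \left(11 + 3 \left(-12\right)\right)\right) = 7 - \left(540 + \left(11 - 36\right)\right) = 7 - \left(540 - 25\right) = 7 - 515 = -508$)
$c 6 - Z = \left(-82\right) 6 - -508 = -492 + 508 = 16$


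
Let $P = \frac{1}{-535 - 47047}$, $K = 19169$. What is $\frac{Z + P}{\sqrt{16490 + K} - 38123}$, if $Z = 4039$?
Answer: $- \frac{7326619080731}{69152227677540} - \frac{2498388061 \sqrt{211}}{69152227677540} \approx -0.10647$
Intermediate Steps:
$P = - \frac{1}{47582}$ ($P = \frac{1}{-47582} = - \frac{1}{47582} \approx -2.1016 \cdot 10^{-5}$)
$\frac{Z + P}{\sqrt{16490 + K} - 38123} = \frac{4039 - \frac{1}{47582}}{\sqrt{16490 + 19169} - 38123} = \frac{192183697}{47582 \left(\sqrt{35659} - 38123\right)} = \frac{192183697}{47582 \left(13 \sqrt{211} - 38123\right)} = \frac{192183697}{47582 \left(-38123 + 13 \sqrt{211}\right)}$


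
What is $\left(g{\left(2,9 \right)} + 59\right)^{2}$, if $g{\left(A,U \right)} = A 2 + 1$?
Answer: $4096$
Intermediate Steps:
$g{\left(A,U \right)} = 1 + 2 A$ ($g{\left(A,U \right)} = 2 A + 1 = 1 + 2 A$)
$\left(g{\left(2,9 \right)} + 59\right)^{2} = \left(\left(1 + 2 \cdot 2\right) + 59\right)^{2} = \left(\left(1 + 4\right) + 59\right)^{2} = \left(5 + 59\right)^{2} = 64^{2} = 4096$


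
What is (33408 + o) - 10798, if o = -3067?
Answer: 19543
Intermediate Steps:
(33408 + o) - 10798 = (33408 - 3067) - 10798 = 30341 - 10798 = 19543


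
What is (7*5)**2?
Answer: 1225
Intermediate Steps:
(7*5)**2 = 35**2 = 1225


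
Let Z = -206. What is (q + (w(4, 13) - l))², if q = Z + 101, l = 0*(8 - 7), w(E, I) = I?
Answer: 8464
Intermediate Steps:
l = 0 (l = 0*1 = 0)
q = -105 (q = -206 + 101 = -105)
(q + (w(4, 13) - l))² = (-105 + (13 - 1*0))² = (-105 + (13 + 0))² = (-105 + 13)² = (-92)² = 8464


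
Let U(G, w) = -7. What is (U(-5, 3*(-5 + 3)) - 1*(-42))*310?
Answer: 10850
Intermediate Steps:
(U(-5, 3*(-5 + 3)) - 1*(-42))*310 = (-7 - 1*(-42))*310 = (-7 + 42)*310 = 35*310 = 10850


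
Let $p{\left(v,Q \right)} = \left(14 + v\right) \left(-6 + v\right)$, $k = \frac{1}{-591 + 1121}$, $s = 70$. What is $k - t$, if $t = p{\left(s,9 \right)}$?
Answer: $- \frac{2849279}{530} \approx -5376.0$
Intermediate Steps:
$k = \frac{1}{530} \approx 0.0018868$
$p{\left(v,Q \right)} = \left(-6 + v\right) \left(14 + v\right)$
$t = 5376$ ($t = -84 + 70^{2} + 8 \cdot 70 = -84 + 4900 + 560 = 5376$)
$k - t = \frac{1}{530} - 5376 = - \frac{2849279}{530}$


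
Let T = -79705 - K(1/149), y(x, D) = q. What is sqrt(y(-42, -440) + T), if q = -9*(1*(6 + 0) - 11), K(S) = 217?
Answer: I*sqrt(79877) ≈ 282.63*I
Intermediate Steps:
q = 45 (q = -9*(1*6 - 11) = -9*(6 - 11) = -9*(-5) = 45)
y(x, D) = 45
T = -79922 (T = -79705 - 1*217 = -79705 - 217 = -79922)
sqrt(y(-42, -440) + T) = sqrt(45 - 79922) = sqrt(-79877) = I*sqrt(79877)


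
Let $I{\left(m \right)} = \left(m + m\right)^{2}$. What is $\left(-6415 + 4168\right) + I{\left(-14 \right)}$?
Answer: $-1463$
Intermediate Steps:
$I{\left(m \right)} = 4 m^{2}$ ($I{\left(m \right)} = \left(2 m\right)^{2} = 4 m^{2}$)
$\left(-6415 + 4168\right) + I{\left(-14 \right)} = \left(-6415 + 4168\right) + 4 \left(-14\right)^{2} = -2247 + 4 \cdot 196 = -2247 + 784 = -1463$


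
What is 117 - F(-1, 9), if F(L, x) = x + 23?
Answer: 85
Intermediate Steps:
F(L, x) = 23 + x
117 - F(-1, 9) = 117 - (23 + 9) = 117 - 1*32 = 117 - 32 = 85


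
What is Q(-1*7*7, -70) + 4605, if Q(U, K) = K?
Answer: 4535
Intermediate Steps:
Q(-1*7*7, -70) + 4605 = -70 + 4605 = 4535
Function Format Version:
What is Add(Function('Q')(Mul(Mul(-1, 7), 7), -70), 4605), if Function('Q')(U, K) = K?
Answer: 4535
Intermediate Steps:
Add(Function('Q')(Mul(Mul(-1, 7), 7), -70), 4605) = Add(-70, 4605) = 4535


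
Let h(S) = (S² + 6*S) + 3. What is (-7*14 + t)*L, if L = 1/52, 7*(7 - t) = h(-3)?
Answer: -631/364 ≈ -1.7335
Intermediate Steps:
h(S) = 3 + S² + 6*S
t = 55/7 (t = 7 - (3 + (-3)² + 6*(-3))/7 = 7 - (3 + 9 - 18)/7 = 7 - ⅐*(-6) = 7 + 6/7 = 55/7 ≈ 7.8571)
L = 1/52 ≈ 0.019231
(-7*14 + t)*L = (-7*14 + 55/7)*(1/52) = (-98 + 55/7)*(1/52) = -631/7*1/52 = -631/364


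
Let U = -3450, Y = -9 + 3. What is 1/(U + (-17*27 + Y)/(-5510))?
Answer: -1102/3801807 ≈ -0.00028986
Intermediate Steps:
Y = -6
1/(U + (-17*27 + Y)/(-5510)) = 1/(-3450 + (-17*27 - 6)/(-5510)) = 1/(-3450 + (-459 - 6)*(-1/5510)) = 1/(-3450 - 465*(-1/5510)) = 1/(-3450 + 93/1102) = 1/(-3801807/1102) = -1102/3801807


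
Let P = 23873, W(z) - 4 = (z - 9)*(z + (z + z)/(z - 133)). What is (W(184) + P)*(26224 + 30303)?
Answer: 165303432329/51 ≈ 3.2412e+9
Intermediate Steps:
W(z) = 4 + (-9 + z)*(z + 2*z/(-133 + z)) (W(z) = 4 + (z - 9)*(z + (z + z)/(z - 133)) = 4 + (-9 + z)*(z + (2*z)/(-133 + z)) = 4 + (-9 + z)*(z + 2*z/(-133 + z)))
(W(184) + P)*(26224 + 30303) = ((-532 + 184**3 - 140*184**2 + 1183*184)/(-133 + 184) + 23873)*(26224 + 30303) = ((-532 + 6229504 - 140*33856 + 217672)/51 + 23873)*56527 = ((-532 + 6229504 - 4739840 + 217672)/51 + 23873)*56527 = ((1/51)*1706804 + 23873)*56527 = (1706804/51 + 23873)*56527 = (2924327/51)*56527 = 165303432329/51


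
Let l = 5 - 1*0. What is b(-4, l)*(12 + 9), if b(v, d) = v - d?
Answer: -189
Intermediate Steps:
l = 5 (l = 5 + 0 = 5)
b(-4, l)*(12 + 9) = (-4 - 1*5)*(12 + 9) = (-4 - 5)*21 = -9*21 = -189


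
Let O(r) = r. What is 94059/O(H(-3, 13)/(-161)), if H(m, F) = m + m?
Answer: 5047833/2 ≈ 2.5239e+6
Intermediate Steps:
H(m, F) = 2*m
94059/O(H(-3, 13)/(-161)) = 94059/(((2*(-3))/(-161))) = 94059/((-6*(-1/161))) = 94059/(6/161) = 94059*(161/6) = 5047833/2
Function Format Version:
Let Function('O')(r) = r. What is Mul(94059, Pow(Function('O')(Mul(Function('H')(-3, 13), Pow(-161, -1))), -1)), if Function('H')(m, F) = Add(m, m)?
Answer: Rational(5047833, 2) ≈ 2.5239e+6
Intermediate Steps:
Function('H')(m, F) = Mul(2, m)
Mul(94059, Pow(Function('O')(Mul(Function('H')(-3, 13), Pow(-161, -1))), -1)) = Mul(94059, Pow(Mul(Mul(2, -3), Pow(-161, -1)), -1)) = Mul(94059, Pow(Mul(-6, Rational(-1, 161)), -1)) = Mul(94059, Pow(Rational(6, 161), -1)) = Mul(94059, Rational(161, 6)) = Rational(5047833, 2)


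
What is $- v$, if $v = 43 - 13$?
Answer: $-30$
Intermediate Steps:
$v = 30$ ($v = 43 - 13 = 30$)
$- v = \left(-1\right) 30 = -30$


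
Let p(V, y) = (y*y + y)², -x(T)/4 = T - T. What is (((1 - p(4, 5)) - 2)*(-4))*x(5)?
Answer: 0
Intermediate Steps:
x(T) = 0 (x(T) = -4*(T - T) = -4*0 = 0)
p(V, y) = (y + y²)² (p(V, y) = (y² + y)² = (y + y²)²)
(((1 - p(4, 5)) - 2)*(-4))*x(5) = (((1 - 5²*(1 + 5)²) - 2)*(-4))*0 = (((1 - 25*6²) - 2)*(-4))*0 = (((1 - 25*36) - 2)*(-4))*0 = (((1 - 1*900) - 2)*(-4))*0 = (((1 - 900) - 2)*(-4))*0 = ((-899 - 2)*(-4))*0 = -901*(-4)*0 = 3604*0 = 0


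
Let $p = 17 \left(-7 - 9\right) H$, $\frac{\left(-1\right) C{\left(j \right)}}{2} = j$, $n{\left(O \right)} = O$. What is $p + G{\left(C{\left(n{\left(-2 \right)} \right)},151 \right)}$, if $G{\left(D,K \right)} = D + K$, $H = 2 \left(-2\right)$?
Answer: $1243$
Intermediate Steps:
$H = -4$
$C{\left(j \right)} = - 2 j$
$p = 1088$ ($p = 17 \left(-7 - 9\right) \left(-4\right) = 17 \left(-16\right) \left(-4\right) = \left(-272\right) \left(-4\right) = 1088$)
$p + G{\left(C{\left(n{\left(-2 \right)} \right)},151 \right)} = 1088 + \left(\left(-2\right) \left(-2\right) + 151\right) = 1088 + \left(4 + 151\right) = 1088 + 155 = 1243$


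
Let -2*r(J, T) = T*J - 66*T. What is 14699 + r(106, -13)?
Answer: 14959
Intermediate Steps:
r(J, T) = 33*T - J*T/2 (r(J, T) = -(T*J - 66*T)/2 = -(J*T - 66*T)/2 = -(-66*T + J*T)/2 = 33*T - J*T/2)
14699 + r(106, -13) = 14699 + (1/2)*(-13)*(66 - 1*106) = 14699 + (1/2)*(-13)*(66 - 106) = 14699 + (1/2)*(-13)*(-40) = 14699 + 260 = 14959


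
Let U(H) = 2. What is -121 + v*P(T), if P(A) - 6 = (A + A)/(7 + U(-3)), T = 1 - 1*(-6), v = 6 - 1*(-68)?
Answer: 3943/9 ≈ 438.11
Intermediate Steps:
v = 74 (v = 6 + 68 = 74)
T = 7 (T = 1 + 6 = 7)
P(A) = 6 + 2*A/9 (P(A) = 6 + (A + A)/(7 + 2) = 6 + (2*A)/9 = 6 + (2*A)*(⅑) = 6 + 2*A/9)
-121 + v*P(T) = -121 + 74*(6 + (2/9)*7) = -121 + 74*(6 + 14/9) = -121 + 74*(68/9) = -121 + 5032/9 = 3943/9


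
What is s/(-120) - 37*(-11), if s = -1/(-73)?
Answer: 3565319/8760 ≈ 407.00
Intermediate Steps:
s = 1/73 (s = -1*(-1/73) = 1/73 ≈ 0.013699)
s/(-120) - 37*(-11) = (1/73)/(-120) - 37*(-11) = (1/73)*(-1/120) + 407 = -1/8760 + 407 = 3565319/8760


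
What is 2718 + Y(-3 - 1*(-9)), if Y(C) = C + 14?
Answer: 2738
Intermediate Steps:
Y(C) = 14 + C
2718 + Y(-3 - 1*(-9)) = 2718 + (14 + (-3 - 1*(-9))) = 2718 + (14 + (-3 + 9)) = 2718 + (14 + 6) = 2718 + 20 = 2738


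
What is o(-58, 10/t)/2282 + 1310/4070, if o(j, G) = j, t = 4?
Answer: 137668/464387 ≈ 0.29645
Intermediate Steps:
o(-58, 10/t)/2282 + 1310/4070 = -58/2282 + 1310/4070 = -58*1/2282 + 1310*(1/4070) = -29/1141 + 131/407 = 137668/464387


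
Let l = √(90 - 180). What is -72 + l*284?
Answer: -72 + 852*I*√10 ≈ -72.0 + 2694.3*I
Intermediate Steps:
l = 3*I*√10 (l = √(-90) = 3*I*√10 ≈ 9.4868*I)
-72 + l*284 = -72 + (3*I*√10)*284 = -72 + 852*I*√10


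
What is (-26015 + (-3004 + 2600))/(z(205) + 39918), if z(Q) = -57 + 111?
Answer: -26419/39972 ≈ -0.66094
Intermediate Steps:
z(Q) = 54
(-26015 + (-3004 + 2600))/(z(205) + 39918) = (-26015 + (-3004 + 2600))/(54 + 39918) = (-26015 - 404)/39972 = -26419*1/39972 = -26419/39972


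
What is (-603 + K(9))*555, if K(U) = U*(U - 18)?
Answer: -379620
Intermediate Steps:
K(U) = U*(-18 + U)
(-603 + K(9))*555 = (-603 + 9*(-18 + 9))*555 = (-603 + 9*(-9))*555 = (-603 - 81)*555 = -684*555 = -379620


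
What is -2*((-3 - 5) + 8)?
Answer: 0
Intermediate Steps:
-2*((-3 - 5) + 8) = -2*(-8 + 8) = -2*0 = 0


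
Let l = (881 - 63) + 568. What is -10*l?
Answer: -13860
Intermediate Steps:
l = 1386 (l = 818 + 568 = 1386)
-10*l = -10*1386 = -13860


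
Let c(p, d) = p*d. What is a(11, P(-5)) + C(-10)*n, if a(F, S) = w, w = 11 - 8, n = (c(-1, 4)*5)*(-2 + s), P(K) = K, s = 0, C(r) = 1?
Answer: 43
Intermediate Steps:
c(p, d) = d*p
n = 40 (n = ((4*(-1))*5)*(-2 + 0) = -4*5*(-2) = -20*(-2) = 40)
w = 3
a(F, S) = 3
a(11, P(-5)) + C(-10)*n = 3 + 1*40 = 3 + 40 = 43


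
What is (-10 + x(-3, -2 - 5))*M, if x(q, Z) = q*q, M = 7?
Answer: -7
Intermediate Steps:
x(q, Z) = q**2
(-10 + x(-3, -2 - 5))*M = (-10 + (-3)**2)*7 = (-10 + 9)*7 = -1*7 = -7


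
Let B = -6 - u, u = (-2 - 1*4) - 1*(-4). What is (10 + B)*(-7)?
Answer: -42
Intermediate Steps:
u = -2 (u = (-2 - 4) + 4 = -6 + 4 = -2)
B = -4 (B = -6 - 1*(-2) = -6 + 2 = -4)
(10 + B)*(-7) = (10 - 4)*(-7) = 6*(-7) = -42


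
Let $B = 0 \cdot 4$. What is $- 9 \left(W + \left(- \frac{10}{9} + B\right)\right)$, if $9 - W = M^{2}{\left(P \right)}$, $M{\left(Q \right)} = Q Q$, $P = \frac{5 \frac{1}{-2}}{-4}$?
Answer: $- \frac{285191}{4096} \approx -69.627$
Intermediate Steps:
$P = \frac{5}{8}$ ($P = 5 \left(- \frac{1}{2}\right) \left(- \frac{1}{4}\right) = \left(- \frac{5}{2}\right) \left(- \frac{1}{4}\right) = \frac{5}{8} \approx 0.625$)
$M{\left(Q \right)} = Q^{2}$
$B = 0$
$W = \frac{36239}{4096}$ ($W = 9 - \left(\left(\frac{5}{8}\right)^{2}\right)^{2} = 9 - \left(\frac{25}{64}\right)^{2} = 9 - \frac{625}{4096} = \frac{36239}{4096} \approx 8.8474$)
$- 9 \left(W + \left(- \frac{10}{9} + B\right)\right) = - 9 \left(\frac{36239}{4096} + \left(- \frac{10}{9} + 0\right)\right) = - 9 \left(\frac{36239}{4096} - \frac{10}{9}\right) = \left(-9\right) \frac{285191}{36864} = - \frac{285191}{4096}$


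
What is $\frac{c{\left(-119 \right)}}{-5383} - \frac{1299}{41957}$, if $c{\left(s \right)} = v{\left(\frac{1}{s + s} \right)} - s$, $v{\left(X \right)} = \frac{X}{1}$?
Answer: $- \frac{2852483243}{53753378378} \approx -0.053066$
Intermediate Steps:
$v{\left(X \right)} = X$ ($v{\left(X \right)} = X 1 = X$)
$c{\left(s \right)} = \frac{1}{2 s} - s$ ($c{\left(s \right)} = \frac{1}{s + s} - s = \frac{1}{2 s} - s$)
$\frac{c{\left(-119 \right)}}{-5383} - \frac{1299}{41957} = \frac{\frac{1}{2 \left(-119\right)} - -119}{-5383} - \frac{1299}{41957} = \left(\frac{1}{2} \left(- \frac{1}{119}\right) + 119\right) \left(- \frac{1}{5383}\right) - \frac{1299}{41957} = \left(- \frac{1}{238} + 119\right) \left(- \frac{1}{5383}\right) - \frac{1299}{41957} = \frac{28321}{238} \left(- \frac{1}{5383}\right) - \frac{1299}{41957} = - \frac{28321}{1281154} - \frac{1299}{41957} = - \frac{2852483243}{53753378378}$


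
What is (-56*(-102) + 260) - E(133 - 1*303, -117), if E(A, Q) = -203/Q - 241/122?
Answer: 85247759/14274 ≈ 5972.2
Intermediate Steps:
E(A, Q) = -241/122 - 203/Q (E(A, Q) = -203/Q - 241*1/122 = -203/Q - 241/122 = -241/122 - 203/Q)
(-56*(-102) + 260) - E(133 - 1*303, -117) = (-56*(-102) + 260) - (-241/122 - 203/(-117)) = (5712 + 260) - (-241/122 - 203*(-1/117)) = 5972 - (-241/122 + 203/117) = 5972 - 1*(-3431/14274) = 5972 + 3431/14274 = 85247759/14274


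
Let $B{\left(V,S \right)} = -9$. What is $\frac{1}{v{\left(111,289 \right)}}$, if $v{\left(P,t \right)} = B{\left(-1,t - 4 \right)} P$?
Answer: $- \frac{1}{999} \approx -0.001001$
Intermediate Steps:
$v{\left(P,t \right)} = - 9 P$
$\frac{1}{v{\left(111,289 \right)}} = \frac{1}{\left(-9\right) 111} = \frac{1}{-999} = - \frac{1}{999}$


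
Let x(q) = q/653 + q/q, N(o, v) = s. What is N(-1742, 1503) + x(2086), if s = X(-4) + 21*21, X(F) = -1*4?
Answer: 288100/653 ≈ 441.19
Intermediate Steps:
X(F) = -4
s = 437 (s = -4 + 21*21 = -4 + 441 = 437)
N(o, v) = 437
x(q) = 1 + q/653 (x(q) = q*(1/653) + 1 = q/653 + 1 = 1 + q/653)
N(-1742, 1503) + x(2086) = 437 + (1 + (1/653)*2086) = 437 + (1 + 2086/653) = 437 + 2739/653 = 288100/653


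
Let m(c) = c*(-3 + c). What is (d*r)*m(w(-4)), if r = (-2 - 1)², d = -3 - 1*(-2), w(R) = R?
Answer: -252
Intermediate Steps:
d = -1 (d = -3 + 2 = -1)
r = 9 (r = (-3)² = 9)
(d*r)*m(w(-4)) = (-1*9)*(-4*(-3 - 4)) = -(-36)*(-7) = -9*28 = -252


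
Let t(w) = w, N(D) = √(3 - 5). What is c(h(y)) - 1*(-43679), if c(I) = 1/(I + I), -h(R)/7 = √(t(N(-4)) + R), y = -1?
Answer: 43679 - 1/(14*√(-1 + I*√2)) ≈ 43679.0 + 0.048199*I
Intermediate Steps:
N(D) = I*√2 (N(D) = √(-2) = I*√2)
h(R) = -7*√(R + I*√2) (h(R) = -7*√(I*√2 + R) = -7*√(R + I*√2))
c(I) = 1/(2*I)
c(h(y)) - 1*(-43679) = 1/(2*((-7*√(-1 + I*√2)))) - 1*(-43679) = (-1/(7*√(-1 + I*√2)))/2 + 43679 = -1/(14*√(-1 + I*√2)) + 43679 = 43679 - 1/(14*√(-1 + I*√2))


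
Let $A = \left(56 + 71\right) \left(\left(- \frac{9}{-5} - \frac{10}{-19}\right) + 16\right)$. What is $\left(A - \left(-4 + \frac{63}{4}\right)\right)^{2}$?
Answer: $\frac{774334881369}{144400} \approx 5.3624 \cdot 10^{6}$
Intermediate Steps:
$A = \frac{221107}{95}$ ($A = 127 \left(\left(\left(-9\right) \left(- \frac{1}{5}\right) - - \frac{10}{19}\right) + 16\right) = 127 \left(\left(\frac{9}{5} + \frac{10}{19}\right) + 16\right) = 127 \left(\frac{221}{95} + 16\right) = 127 \cdot \frac{1741}{95} = \frac{221107}{95} \approx 2327.4$)
$\left(A - \left(-4 + \frac{63}{4}\right)\right)^{2} = \left(\frac{221107}{95} - \left(-4 + \frac{63}{4}\right)\right)^{2} = \left(\frac{221107}{95} - \left(-4 + \frac{63}{2 \cdot 2}\right)\right)^{2} = \left(\frac{221107}{95} + \left(- \frac{63}{4} + 4\right)\right)^{2} = \left(\frac{221107}{95} - \frac{47}{4}\right)^{2} = \left(\frac{879963}{380}\right)^{2} = \frac{774334881369}{144400}$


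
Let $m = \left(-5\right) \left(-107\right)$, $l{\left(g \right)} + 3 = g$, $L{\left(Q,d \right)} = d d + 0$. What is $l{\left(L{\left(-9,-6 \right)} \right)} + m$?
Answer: $568$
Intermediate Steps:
$L{\left(Q,d \right)} = d^{2}$ ($L{\left(Q,d \right)} = d^{2} + 0 = d^{2}$)
$l{\left(g \right)} = -3 + g$
$m = 535$
$l{\left(L{\left(-9,-6 \right)} \right)} + m = \left(-3 + \left(-6\right)^{2}\right) + 535 = \left(-3 + 36\right) + 535 = 33 + 535 = 568$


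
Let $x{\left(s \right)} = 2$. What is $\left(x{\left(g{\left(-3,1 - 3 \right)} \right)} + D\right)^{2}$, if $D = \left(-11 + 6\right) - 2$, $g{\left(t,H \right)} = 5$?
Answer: $25$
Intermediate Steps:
$D = -7$ ($D = -5 - 2 = -7$)
$\left(x{\left(g{\left(-3,1 - 3 \right)} \right)} + D\right)^{2} = \left(2 - 7\right)^{2} = \left(-5\right)^{2} = 25$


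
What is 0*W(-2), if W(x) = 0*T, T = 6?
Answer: 0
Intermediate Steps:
W(x) = 0 (W(x) = 0*6 = 0)
0*W(-2) = 0*0 = 0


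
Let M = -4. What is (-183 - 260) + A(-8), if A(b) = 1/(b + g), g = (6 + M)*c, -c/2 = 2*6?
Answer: -24809/56 ≈ -443.02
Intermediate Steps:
c = -24 (c = -4*6 = -2*12 = -24)
g = -48 (g = (6 - 4)*(-24) = 2*(-24) = -48)
A(b) = 1/(-48 + b) (A(b) = 1/(b - 48) = 1/(-48 + b))
(-183 - 260) + A(-8) = (-183 - 260) + 1/(-48 - 8) = -443 + 1/(-56) = -443 - 1/56 = -24809/56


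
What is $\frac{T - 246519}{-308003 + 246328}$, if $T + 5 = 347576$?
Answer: $- \frac{101052}{61675} \approx -1.6385$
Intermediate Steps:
$T = 347571$ ($T = -5 + 347576 = 347571$)
$\frac{T - 246519}{-308003 + 246328} = \frac{347571 - 246519}{-308003 + 246328} = \frac{101052}{-61675} = 101052 \left(- \frac{1}{61675}\right) = - \frac{101052}{61675}$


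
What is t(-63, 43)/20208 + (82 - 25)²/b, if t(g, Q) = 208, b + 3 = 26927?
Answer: 4453499/34005012 ≈ 0.13097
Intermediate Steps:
b = 26924 (b = -3 + 26927 = 26924)
t(-63, 43)/20208 + (82 - 25)²/b = 208/20208 + (82 - 25)²/26924 = 208*(1/20208) + 57²*(1/26924) = 13/1263 + 3249*(1/26924) = 13/1263 + 3249/26924 = 4453499/34005012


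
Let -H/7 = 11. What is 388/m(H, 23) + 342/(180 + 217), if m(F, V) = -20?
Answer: -36799/1985 ≈ -18.539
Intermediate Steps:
H = -77 (H = -7*11 = -77)
388/m(H, 23) + 342/(180 + 217) = 388/(-20) + 342/(180 + 217) = 388*(-1/20) + 342/397 = -97/5 + 342*(1/397) = -97/5 + 342/397 = -36799/1985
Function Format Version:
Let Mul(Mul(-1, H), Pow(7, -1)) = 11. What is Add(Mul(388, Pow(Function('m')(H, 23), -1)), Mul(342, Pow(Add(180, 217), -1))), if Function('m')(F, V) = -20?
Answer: Rational(-36799, 1985) ≈ -18.539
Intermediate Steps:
H = -77 (H = Mul(-7, 11) = -77)
Add(Mul(388, Pow(Function('m')(H, 23), -1)), Mul(342, Pow(Add(180, 217), -1))) = Add(Mul(388, Pow(-20, -1)), Mul(342, Pow(Add(180, 217), -1))) = Add(Mul(388, Rational(-1, 20)), Mul(342, Pow(397, -1))) = Add(Rational(-97, 5), Mul(342, Rational(1, 397))) = Add(Rational(-97, 5), Rational(342, 397)) = Rational(-36799, 1985)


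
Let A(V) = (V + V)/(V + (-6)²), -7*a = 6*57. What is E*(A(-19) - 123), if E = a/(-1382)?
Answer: -364059/82229 ≈ -4.4274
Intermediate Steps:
a = -342/7 (a = -6*57/7 = -⅐*342 = -342/7 ≈ -48.857)
E = 171/4837 (E = -342/7/(-1382) = -342/7*(-1/1382) = 171/4837 ≈ 0.035352)
A(V) = 2*V/(36 + V) (A(V) = (2*V)/(V + 36) = (2*V)/(36 + V) = 2*V/(36 + V))
E*(A(-19) - 123) = 171*(2*(-19)/(36 - 19) - 123)/4837 = 171*(2*(-19)/17 - 123)/4837 = 171*(2*(-19)*(1/17) - 123)/4837 = 171*(-38/17 - 123)/4837 = (171/4837)*(-2129/17) = -364059/82229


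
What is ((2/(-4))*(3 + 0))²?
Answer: 9/4 ≈ 2.2500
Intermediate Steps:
((2/(-4))*(3 + 0))² = ((2*(-¼))*3)² = (-½*3)² = (-3/2)² = 9/4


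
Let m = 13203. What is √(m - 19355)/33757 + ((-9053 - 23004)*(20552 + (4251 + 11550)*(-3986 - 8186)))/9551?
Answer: 6164856665540/9551 + 2*I*√1538/33757 ≈ 6.4547e+8 + 0.0023235*I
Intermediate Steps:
√(m - 19355)/33757 + ((-9053 - 23004)*(20552 + (4251 + 11550)*(-3986 - 8186)))/9551 = √(13203 - 19355)/33757 + ((-9053 - 23004)*(20552 + (4251 + 11550)*(-3986 - 8186)))/9551 = √(-6152)*(1/33757) - 32057*(20552 + 15801*(-12172))*(1/9551) = (2*I*√1538)*(1/33757) - 32057*(20552 - 192329772)*(1/9551) = 2*I*√1538/33757 - 32057*(-192309220)*(1/9551) = 2*I*√1538/33757 + 6164856665540*(1/9551) = 2*I*√1538/33757 + 6164856665540/9551 = 6164856665540/9551 + 2*I*√1538/33757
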